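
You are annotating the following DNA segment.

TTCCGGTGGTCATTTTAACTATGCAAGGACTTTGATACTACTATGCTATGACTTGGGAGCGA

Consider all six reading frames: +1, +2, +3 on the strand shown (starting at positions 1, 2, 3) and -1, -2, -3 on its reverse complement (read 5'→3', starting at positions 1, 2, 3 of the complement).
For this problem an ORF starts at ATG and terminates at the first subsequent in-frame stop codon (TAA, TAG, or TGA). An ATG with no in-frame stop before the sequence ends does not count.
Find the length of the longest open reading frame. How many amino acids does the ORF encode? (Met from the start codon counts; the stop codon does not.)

4

Reverse complement (5'→3'): TCGCTCCCAAGTCATAGCATAGTAGTATCAAAGTCCTTGCATAGTTAAAATGACCACCGGAA
Frame +1: TTC CGG TGG TCA TTT TAA CTA TGC AAG GAC TTT GAT ACT ACT ATG CTA TGA CTT GGG AGC — ATG at 43, stop TGA at 49 → 9 nt.
Frame +2: TCC GGT GGT CAT TTT AAC TAT GCA AGG ACT TTG ATA CTA CTA TGC TAT GAC TTG GGA GCG — no ATG→stop ORF.
Frame +3: CCG GTG GTC ATT TTA ACT ATG CAA GGA CTT TGA TAC TAC TAT GCT ATG ACT TGG GAG CGA — ATG at 21, stop TGA at 33 → 15 nt.
Frame -1: TCG CTC CCA AGT CAT AGC ATA GTA GTA TCA AAG TCC TTG CAT AGT TAA AAT GAC CAC CGG — no ATG→stop ORF.
Frame -2: CGC TCC CAA GTC ATA GCA TAG TAG TAT CAA AGT CCT TGC ATA GTT AAA ATG ACC ACC GGA — no ATG→stop ORF.
Frame -3: GCT CCC AAG TCA TAG CAT AGT AGT ATC AAA GTC CTT GCA TAG TTA AAA TGA CCA CCG GAA — no ATG→stop ORF.
Longest: frame +3, positions 21–35, 15 nt = 5 codons = 4 aa. → 4 amino acids.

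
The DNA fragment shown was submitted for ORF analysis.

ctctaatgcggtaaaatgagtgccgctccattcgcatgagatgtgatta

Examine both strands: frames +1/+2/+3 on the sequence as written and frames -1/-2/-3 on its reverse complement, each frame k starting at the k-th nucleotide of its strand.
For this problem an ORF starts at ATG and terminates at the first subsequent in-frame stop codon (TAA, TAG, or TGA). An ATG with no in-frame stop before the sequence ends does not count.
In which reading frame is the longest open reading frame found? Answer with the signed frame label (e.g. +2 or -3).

+1

Reverse complement (5'→3'): TAATCACATCTCATGCGAATGGAGCGGCACTCATTTTACCGCATTAGAG
Frame +1: CTC TAA TGC GGT AAA ATG AGT GCC GCT CCA TTC GCA TGA GAT GTG ATT — ATG at 16, stop TGA at 37 → 24 nt.
Frame +2: TCT AAT GCG GTA AAA TGA GTG CCG CTC CAT TCG CAT GAG ATG TGA TTA — ATG at 41, stop TGA at 44 → 6 nt.
Frame +3: CTA ATG CGG TAA AAT GAG TGC CGC TCC ATT CGC ATG AGA TGT GAT — ATG at 6, stop TAA at 12 → 9 nt.
Frame -1: TAA TCA CAT CTC ATG CGA ATG GAG CGG CAC TCA TTT TAC CGC ATT AGA — no ATG→stop ORF.
Frame -2: AAT CAC ATC TCA TGC GAA TGG AGC GGC ACT CAT TTT ACC GCA TTA GAG — no ATG→stop ORF.
Frame -3: ATC ACA TCT CAT GCG AAT GGA GCG GCA CTC ATT TTA CCG CAT TAG — no ATG→stop ORF.
Longest ORF is 24 nt in frame +1 (positions 16–39).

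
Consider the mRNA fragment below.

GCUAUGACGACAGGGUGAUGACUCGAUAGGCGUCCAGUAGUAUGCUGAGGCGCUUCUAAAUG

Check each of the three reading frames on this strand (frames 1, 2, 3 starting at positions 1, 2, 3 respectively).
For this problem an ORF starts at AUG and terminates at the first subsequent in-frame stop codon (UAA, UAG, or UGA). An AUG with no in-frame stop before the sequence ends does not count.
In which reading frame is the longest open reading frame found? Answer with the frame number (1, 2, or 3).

Frame 1: GCU AUG ACG ACA GGG UGA UGA CUC GAU AGG CGU CCA GUA GUA UGC UGA GGC GCU UCU AAA — AUG at 4, stop UGA at 16 → 15 nt.
Frame 2: CUA UGA CGA CAG GGU GAU GAC UCG AUA GGC GUC CAG UAG UAU GCU GAG GCG CUU CUA AAU — no AUG→stop ORF.
Frame 3: UAU GAC GAC AGG GUG AUG ACU CGA UAG GCG UCC AGU AGU AUG CUG AGG CGC UUC UAA AUG — AUG at 18, stop UAG at 27 → 12 nt; AUG at 42, stop UAA at 57 → 18 nt.
Longest ORF is 18 nt in frame 3 (positions 42–59).

3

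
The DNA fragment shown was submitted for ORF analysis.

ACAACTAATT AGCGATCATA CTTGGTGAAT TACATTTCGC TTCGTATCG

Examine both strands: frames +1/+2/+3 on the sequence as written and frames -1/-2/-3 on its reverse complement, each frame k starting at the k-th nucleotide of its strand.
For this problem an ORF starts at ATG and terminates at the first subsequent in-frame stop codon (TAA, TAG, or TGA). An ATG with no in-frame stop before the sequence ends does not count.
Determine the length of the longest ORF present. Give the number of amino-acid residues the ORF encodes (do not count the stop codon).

Reverse complement (5'→3'): CGATACGAAGCGAAATGTAATTCACCAAGTATGATCGCTAATTAGTTGT
Frame +1: ACA ACT AAT TAG CGA TCA TAC TTG GTG AAT TAC ATT TCG CTT CGT ATC — no ATG→stop ORF.
Frame +2: CAA CTA ATT AGC GAT CAT ACT TGG TGA ATT ACA TTT CGC TTC GTA TCG — no ATG→stop ORF.
Frame +3: AAC TAA TTA GCG ATC ATA CTT GGT GAA TTA CAT TTC GCT TCG TAT — no ATG→stop ORF.
Frame -1: CGA TAC GAA GCG AAA TGT AAT TCA CCA AGT ATG ATC GCT AAT TAG TTG — ATG at 31, stop TAG at 43 → 15 nt.
Frame -2: GAT ACG AAG CGA AAT GTA ATT CAC CAA GTA TGA TCG CTA ATT AGT TGT — no ATG→stop ORF.
Frame -3: ATA CGA AGC GAA ATG TAA TTC ACC AAG TAT GAT CGC TAA TTA GTT — ATG at 15, stop TAA at 18 → 6 nt.
Longest: frame -1, positions 31–45, 15 nt = 5 codons = 4 aa. → 4 amino acids.

4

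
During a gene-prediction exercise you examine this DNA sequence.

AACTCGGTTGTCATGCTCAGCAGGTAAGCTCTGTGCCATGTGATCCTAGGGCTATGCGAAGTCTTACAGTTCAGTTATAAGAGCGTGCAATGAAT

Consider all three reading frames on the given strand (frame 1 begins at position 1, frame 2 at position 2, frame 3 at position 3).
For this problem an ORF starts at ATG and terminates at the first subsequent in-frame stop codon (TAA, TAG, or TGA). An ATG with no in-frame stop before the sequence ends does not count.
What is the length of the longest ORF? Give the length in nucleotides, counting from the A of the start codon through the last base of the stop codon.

Frame 1: AAC TCG GTT GTC ATG CTC AGC AGG TAA GCT CTG TGC CAT GTG ATC CTA GGG CTA TGC GAA GTC TTA CAG TTC AGT TAT AAG AGC GTG CAA TGA — ATG at 13, stop TAA at 25 → 15 nt.
Frame 2: ACT CGG TTG TCA TGC TCA GCA GGT AAG CTC TGT GCC ATG TGA TCC TAG GGC TAT GCG AAG TCT TAC AGT TCA GTT ATA AGA GCG TGC AAT GAA — ATG at 38, stop TGA at 41 → 6 nt.
Frame 3: CTC GGT TGT CAT GCT CAG CAG GTA AGC TCT GTG CCA TGT GAT CCT AGG GCT ATG CGA AGT CTT ACA GTT CAG TTA TAA GAG CGT GCA ATG AAT — ATG at 54, stop TAA at 78 → 27 nt.
Longest: frame 3, positions 54–80, 27 nt = 9 codons = 8 aa. → 27 nucleotides.

27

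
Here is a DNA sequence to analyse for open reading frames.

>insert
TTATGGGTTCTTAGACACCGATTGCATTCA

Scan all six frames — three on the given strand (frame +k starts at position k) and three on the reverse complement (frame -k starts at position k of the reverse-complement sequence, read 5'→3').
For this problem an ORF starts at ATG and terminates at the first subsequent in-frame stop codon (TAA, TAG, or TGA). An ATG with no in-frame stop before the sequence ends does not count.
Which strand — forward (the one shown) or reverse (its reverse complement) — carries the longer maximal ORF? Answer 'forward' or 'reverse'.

reverse

Reverse complement (5'→3'): TGAATGCAATCGGTGTCTAAGAACCCATAA
Frame +1: TTA TGG GTT CTT AGA CAC CGA TTG CAT TCA — no ATG→stop ORF.
Frame +2: TAT GGG TTC TTA GAC ACC GAT TGC ATT — no ATG→stop ORF.
Frame +3: ATG GGT TCT TAG ACA CCG ATT GCA TTC — ATG at 3, stop TAG at 12 → 12 nt.
Frame -1: TGA ATG CAA TCG GTG TCT AAG AAC CCA TAA — ATG at 4, stop TAA at 28 → 27 nt.
Frame -2: GAA TGC AAT CGG TGT CTA AGA ACC CAT — no ATG→stop ORF.
Frame -3: AAT GCA ATC GGT GTC TAA GAA CCC ATA — no ATG→stop ORF.
Forward-strand max 12 nt; reverse-strand max 27 nt. The reverse strand has the longer ORF.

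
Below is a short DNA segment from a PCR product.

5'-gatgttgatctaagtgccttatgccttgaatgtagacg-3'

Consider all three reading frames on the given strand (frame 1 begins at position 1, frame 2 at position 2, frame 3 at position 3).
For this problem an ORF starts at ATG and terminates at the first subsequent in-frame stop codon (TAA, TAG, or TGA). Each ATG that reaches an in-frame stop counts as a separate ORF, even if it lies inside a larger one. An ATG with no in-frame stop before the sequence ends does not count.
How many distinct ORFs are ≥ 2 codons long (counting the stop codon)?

Frame 1: GAT GTT GAT CTA AGT GCC TTA TGC CTT GAA TGT AGA — no ATG→stop ORF.
Frame 2: ATG TTG ATC TAA GTG CCT TAT GCC TTG AAT GTA GAC — ATG at 2, stop TAA at 11 → 12 nt.
Frame 3: TGT TGA TCT AAG TGC CTT ATG CCT TGA ATG TAG ACG — ATG at 21, stop TGA at 27 → 9 nt; ATG at 30, stop TAG at 33 → 6 nt.
ORFs ≥ 2 codons: frame 2 2–13 (4 codons), frame 3 21–29 (3 codons), frame 3 30–35 (2 codons). Count = 3.

3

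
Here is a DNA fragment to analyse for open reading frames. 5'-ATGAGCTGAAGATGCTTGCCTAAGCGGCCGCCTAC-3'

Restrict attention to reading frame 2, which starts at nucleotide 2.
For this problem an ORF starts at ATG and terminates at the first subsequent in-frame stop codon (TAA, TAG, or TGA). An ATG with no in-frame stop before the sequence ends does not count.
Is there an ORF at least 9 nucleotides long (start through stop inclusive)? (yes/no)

no

Frame 2: TGA GCT GAA GAT GCT TGC CTA AGC GGC CGC CTA — no ATG→stop ORF.
Largest ORF found is 0 nucleotides < 9, so no.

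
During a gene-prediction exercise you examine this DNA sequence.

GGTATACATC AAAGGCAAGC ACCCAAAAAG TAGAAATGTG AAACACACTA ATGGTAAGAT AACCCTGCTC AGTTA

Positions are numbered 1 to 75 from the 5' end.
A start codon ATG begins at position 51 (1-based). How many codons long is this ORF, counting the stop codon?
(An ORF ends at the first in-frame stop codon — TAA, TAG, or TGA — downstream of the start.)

4

Codons from position 51: ATG (51–53), GTA (54–56), AGA (57–59), TAA (60–62).
TAA is the first in-frame stop; that's 4 codons including the stop.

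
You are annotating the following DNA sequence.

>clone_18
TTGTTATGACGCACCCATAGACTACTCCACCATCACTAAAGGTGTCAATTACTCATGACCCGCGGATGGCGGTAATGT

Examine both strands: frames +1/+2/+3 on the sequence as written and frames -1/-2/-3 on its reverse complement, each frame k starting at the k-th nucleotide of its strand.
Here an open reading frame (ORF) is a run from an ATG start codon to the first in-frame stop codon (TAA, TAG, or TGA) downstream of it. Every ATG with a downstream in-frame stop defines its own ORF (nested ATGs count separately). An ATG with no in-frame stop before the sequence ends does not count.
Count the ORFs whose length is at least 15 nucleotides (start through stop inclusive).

3

Reverse complement (5'→3'): ACATTACCGCCATCCGCGGGTCATGAGTAATTGACACCTTTAGTGATGGTGGAGTAGTCTATGGGTGCGTCATAACAA
Frame +1: TTG TTA TGA CGC ACC CAT AGA CTA CTC CAC CAT CAC TAA AGG TGT CAA TTA CTC ATG ACC CGC GGA TGG CGG TAA TGT — ATG at 55, stop TAA at 73 → 21 nt.
Frame +2: TGT TAT GAC GCA CCC ATA GAC TAC TCC ACC ATC ACT AAA GGT GTC AAT TAC TCA TGA CCC GCG GAT GGC GGT AAT — no ATG→stop ORF.
Frame +3: GTT ATG ACG CAC CCA TAG ACT ACT CCA CCA TCA CTA AAG GTG TCA ATT ACT CAT GAC CCG CGG ATG GCG GTA ATG — ATG at 6, stop TAG at 18 → 15 nt.
Frame -1: ACA TTA CCG CCA TCC GCG GGT CAT GAG TAA TTG ACA CCT TTA GTG ATG GTG GAG TAG TCT ATG GGT GCG TCA TAA CAA — ATG at 46, stop TAG at 55 → 12 nt; ATG at 61, stop TAA at 73 → 15 nt.
Frame -2: CAT TAC CGC CAT CCG CGG GTC ATG AGT AAT TGA CAC CTT TAG TGA TGG TGG AGT AGT CTA TGG GTG CGT CAT AAC — ATG at 23, stop TGA at 32 → 12 nt.
Frame -3: ATT ACC GCC ATC CGC GGG TCA TGA GTA ATT GAC ACC TTT AGT GAT GGT GGA GTA GTC TAT GGG TGC GTC ATA ACA — no ATG→stop ORF.
ORFs ≥ 15 nucleotides: frame +1 55–75 (21 nucleotides), frame +3 6–20 (15 nucleotides), frame -1 61–75 (15 nucleotides). Count = 3.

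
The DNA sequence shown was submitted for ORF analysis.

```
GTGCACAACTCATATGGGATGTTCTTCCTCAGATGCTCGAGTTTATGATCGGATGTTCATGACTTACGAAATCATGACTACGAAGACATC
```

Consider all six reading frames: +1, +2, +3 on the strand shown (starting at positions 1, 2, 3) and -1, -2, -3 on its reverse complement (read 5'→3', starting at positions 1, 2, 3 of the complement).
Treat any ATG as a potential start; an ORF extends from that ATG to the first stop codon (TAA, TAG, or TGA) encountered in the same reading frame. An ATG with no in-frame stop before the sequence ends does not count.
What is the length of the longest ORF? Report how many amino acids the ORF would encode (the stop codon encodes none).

9

Reverse complement (5'→3'): GATGTCTTCGTAGTCATGATTTCGTAAGTCATGAACATCCGATCATAAACTCGAGCATCTGAGGAAGAACATCCCATATGAGTTGTGCAC
Frame +1: GTG CAC AAC TCA TAT GGG ATG TTC TTC CTC AGA TGC TCG AGT TTA TGA TCG GAT GTT CAT GAC TTA CGA AAT CAT GAC TAC GAA GAC ATC — ATG at 19, stop TGA at 46 → 30 nt.
Frame +2: TGC ACA ACT CAT ATG GGA TGT TCT TCC TCA GAT GCT CGA GTT TAT GAT CGG ATG TTC ATG ACT TAC GAA ATC ATG ACT ACG AAG ACA — no ATG→stop ORF.
Frame +3: GCA CAA CTC ATA TGG GAT GTT CTT CCT CAG ATG CTC GAG TTT ATG ATC GGA TGT TCA TGA CTT ACG AAA TCA TGA CTA CGA AGA CAT — ATG at 33, stop TGA at 60 → 30 nt; ATG at 45, stop TGA at 60 → 18 nt.
Frame -1: GAT GTC TTC GTA GTC ATG ATT TCG TAA GTC ATG AAC ATC CGA TCA TAA ACT CGA GCA TCT GAG GAA GAA CAT CCC ATA TGA GTT GTG CAC — ATG at 16, stop TAA at 25 → 12 nt; ATG at 31, stop TAA at 46 → 18 nt.
Frame -2: ATG TCT TCG TAG TCA TGA TTT CGT AAG TCA TGA ACA TCC GAT CAT AAA CTC GAG CAT CTG AGG AAG AAC ATC CCA TAT GAG TTG TGC — ATG at 2, stop TAG at 11 → 12 nt.
Frame -3: TGT CTT CGT AGT CAT GAT TTC GTA AGT CAT GAA CAT CCG ATC ATA AAC TCG AGC ATC TGA GGA AGA ACA TCC CAT ATG AGT TGT GCA — no ATG→stop ORF.
Longest: frame +1, positions 19–48, 30 nt = 10 codons = 9 aa. → 9 amino acids.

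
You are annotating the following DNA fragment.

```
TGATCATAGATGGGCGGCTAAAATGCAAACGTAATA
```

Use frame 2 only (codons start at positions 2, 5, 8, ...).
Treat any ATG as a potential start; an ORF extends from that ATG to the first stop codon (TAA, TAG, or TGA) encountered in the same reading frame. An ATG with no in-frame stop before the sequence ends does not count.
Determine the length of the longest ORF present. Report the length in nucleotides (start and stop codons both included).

Frame 2: GAT CAT AGA TGG GCG GCT AAA ATG CAA ACG TAA — ATG at 23, stop TAA at 32 → 12 nt.
Longest: frame 2, positions 23–34, 12 nt = 4 codons = 3 aa. → 12 nucleotides.

12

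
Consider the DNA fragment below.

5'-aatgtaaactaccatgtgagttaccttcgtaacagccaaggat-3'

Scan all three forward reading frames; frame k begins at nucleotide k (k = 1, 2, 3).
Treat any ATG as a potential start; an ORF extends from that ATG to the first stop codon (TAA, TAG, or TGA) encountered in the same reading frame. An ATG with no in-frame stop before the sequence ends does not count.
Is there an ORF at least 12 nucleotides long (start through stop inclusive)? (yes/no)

Frame 1: AAT GTA AAC TAC CAT GTG AGT TAC CTT CGT AAC AGC CAA GGA — no ATG→stop ORF.
Frame 2: ATG TAA ACT ACC ATG TGA GTT ACC TTC GTA ACA GCC AAG GAT — ATG at 2, stop TAA at 5 → 6 nt; ATG at 14, stop TGA at 17 → 6 nt.
Frame 3: TGT AAA CTA CCA TGT GAG TTA CCT TCG TAA CAG CCA AGG — no ATG→stop ORF.
Largest ORF found is 6 nucleotides < 12, so no.

no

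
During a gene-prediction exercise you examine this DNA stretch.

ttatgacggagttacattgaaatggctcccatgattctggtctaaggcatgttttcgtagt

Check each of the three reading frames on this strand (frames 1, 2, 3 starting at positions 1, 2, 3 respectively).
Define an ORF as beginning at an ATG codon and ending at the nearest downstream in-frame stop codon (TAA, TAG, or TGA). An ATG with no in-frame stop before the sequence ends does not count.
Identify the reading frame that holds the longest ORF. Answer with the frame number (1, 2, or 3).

Frame 1: TTA TGA CGG AGT TAC ATT GAA ATG GCT CCC ATG ATT CTG GTC TAA GGC ATG TTT TCG TAG — ATG at 22, stop TAA at 43 → 24 nt; ATG at 31, stop TAA at 43 → 15 nt; ATG at 49, stop TAG at 58 → 12 nt.
Frame 2: TAT GAC GGA GTT ACA TTG AAA TGG CTC CCA TGA TTC TGG TCT AAG GCA TGT TTT CGT AGT — no ATG→stop ORF.
Frame 3: ATG ACG GAG TTA CAT TGA AAT GGC TCC CAT GAT TCT GGT CTA AGG CAT GTT TTC GTA — ATG at 3, stop TGA at 18 → 18 nt.
Longest ORF is 24 nt in frame 1 (positions 22–45).

1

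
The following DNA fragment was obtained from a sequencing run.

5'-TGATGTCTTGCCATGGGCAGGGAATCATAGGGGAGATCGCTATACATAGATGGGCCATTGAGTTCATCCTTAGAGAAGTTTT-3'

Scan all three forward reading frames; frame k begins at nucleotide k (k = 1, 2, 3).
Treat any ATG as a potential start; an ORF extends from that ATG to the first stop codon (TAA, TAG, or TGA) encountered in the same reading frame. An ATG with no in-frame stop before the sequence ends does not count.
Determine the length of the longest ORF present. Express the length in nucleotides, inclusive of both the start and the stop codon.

Frame 1: TGA TGT CTT GCC ATG GGC AGG GAA TCA TAG GGG AGA TCG CTA TAC ATA GAT GGG CCA TTG AGT TCA TCC TTA GAG AAG TTT — ATG at 13, stop TAG at 28 → 18 nt.
Frame 2: GAT GTC TTG CCA TGG GCA GGG AAT CAT AGG GGA GAT CGC TAT ACA TAG ATG GGC CAT TGA GTT CAT CCT TAG AGA AGT TTT — ATG at 50, stop TGA at 59 → 12 nt.
Frame 3: ATG TCT TGC CAT GGG CAG GGA ATC ATA GGG GAG ATC GCT ATA CAT AGA TGG GCC ATT GAG TTC ATC CTT AGA GAA GTT — no ATG→stop ORF.
Longest: frame 1, positions 13–30, 18 nt = 6 codons = 5 aa. → 18 nucleotides.

18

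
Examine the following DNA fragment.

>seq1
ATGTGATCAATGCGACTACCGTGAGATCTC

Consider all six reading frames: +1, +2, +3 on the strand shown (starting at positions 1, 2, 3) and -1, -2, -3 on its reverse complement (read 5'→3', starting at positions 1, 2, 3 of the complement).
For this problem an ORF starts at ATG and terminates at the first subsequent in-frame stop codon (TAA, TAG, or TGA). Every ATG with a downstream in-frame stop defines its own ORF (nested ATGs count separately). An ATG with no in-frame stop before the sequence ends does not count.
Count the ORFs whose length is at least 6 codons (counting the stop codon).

0

Reverse complement (5'→3'): GAGATCTCACGGTAGTCGCATTGATCACAT
Frame +1: ATG TGA TCA ATG CGA CTA CCG TGA GAT CTC — ATG at 1, stop TGA at 4 → 6 nt; ATG at 10, stop TGA at 22 → 15 nt.
Frame +2: TGT GAT CAA TGC GAC TAC CGT GAG ATC — no ATG→stop ORF.
Frame +3: GTG ATC AAT GCG ACT ACC GTG AGA TCT — no ATG→stop ORF.
Frame -1: GAG ATC TCA CGG TAG TCG CAT TGA TCA CAT — no ATG→stop ORF.
Frame -2: AGA TCT CAC GGT AGT CGC ATT GAT CAC — no ATG→stop ORF.
Frame -3: GAT CTC ACG GTA GTC GCA TTG ATC ACA — no ATG→stop ORF.
No ORF reaches 6 codons. Count = 0.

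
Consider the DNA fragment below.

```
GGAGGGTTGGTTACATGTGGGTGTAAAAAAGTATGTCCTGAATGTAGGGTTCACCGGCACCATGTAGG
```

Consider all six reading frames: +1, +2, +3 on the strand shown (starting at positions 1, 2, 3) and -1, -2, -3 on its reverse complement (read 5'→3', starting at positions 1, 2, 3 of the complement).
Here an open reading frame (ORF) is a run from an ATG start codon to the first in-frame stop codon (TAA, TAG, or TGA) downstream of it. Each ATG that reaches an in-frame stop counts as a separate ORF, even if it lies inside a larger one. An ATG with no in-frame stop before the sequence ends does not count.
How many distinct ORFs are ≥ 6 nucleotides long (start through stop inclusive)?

5

Reverse complement (5'→3'): CCTACATGGTGCCGGTGAACCCTACATTCAGGACATACTTTTTTACACCCACATGTAACCAACCCTCC
Frame +1: GGA GGG TTG GTT ACA TGT GGG TGT AAA AAA GTA TGT CCT GAA TGT AGG GTT CAC CGG CAC CAT GTA — no ATG→stop ORF.
Frame +2: GAG GGT TGG TTA CAT GTG GGT GTA AAA AAG TAT GTC CTG AAT GTA GGG TTC ACC GGC ACC ATG TAG — ATG at 62, stop TAG at 65 → 6 nt.
Frame +3: AGG GTT GGT TAC ATG TGG GTG TAA AAA AGT ATG TCC TGA ATG TAG GGT TCA CCG GCA CCA TGT AGG — ATG at 15, stop TAA at 24 → 12 nt; ATG at 33, stop TGA at 39 → 9 nt; ATG at 42, stop TAG at 45 → 6 nt.
Frame -1: CCT ACA TGG TGC CGG TGA ACC CTA CAT TCA GGA CAT ACT TTT TTA CAC CCA CAT GTA ACC AAC CCT — no ATG→stop ORF.
Frame -2: CTA CAT GGT GCC GGT GAA CCC TAC ATT CAG GAC ATA CTT TTT TAC ACC CAC ATG TAA CCA ACC CTC — ATG at 53, stop TAA at 56 → 6 nt.
Frame -3: TAC ATG GTG CCG GTG AAC CCT ACA TTC AGG ACA TAC TTT TTT ACA CCC ACA TGT AAC CAA CCC TCC — no ATG→stop ORF.
ORFs ≥ 6 nucleotides: frame +2 62–67 (6 nucleotides), frame +3 15–26 (12 nucleotides), frame +3 33–41 (9 nucleotides), frame +3 42–47 (6 nucleotides), frame -2 53–58 (6 nucleotides). Count = 5.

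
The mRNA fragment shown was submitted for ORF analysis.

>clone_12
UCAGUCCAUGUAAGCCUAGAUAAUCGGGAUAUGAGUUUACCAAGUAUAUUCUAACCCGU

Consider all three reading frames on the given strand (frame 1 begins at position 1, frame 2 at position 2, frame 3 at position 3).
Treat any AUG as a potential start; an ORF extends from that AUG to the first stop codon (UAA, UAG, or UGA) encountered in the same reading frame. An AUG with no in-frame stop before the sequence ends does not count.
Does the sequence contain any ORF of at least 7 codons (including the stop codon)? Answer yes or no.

yes

Frame 1: UCA GUC CAU GUA AGC CUA GAU AAU CGG GAU AUG AGU UUA CCA AGU AUA UUC UAA CCC — AUG at 31, stop UAA at 52 → 24 nt.
Frame 2: CAG UCC AUG UAA GCC UAG AUA AUC GGG AUA UGA GUU UAC CAA GUA UAU UCU AAC CCG — AUG at 8, stop UAA at 11 → 6 nt.
Frame 3: AGU CCA UGU AAG CCU AGA UAA UCG GGA UAU GAG UUU ACC AAG UAU AUU CUA ACC CGU — no AUG→stop ORF.
Frame 1 has an ORF of 8 codons (positions 31–54) ≥ 7, so yes.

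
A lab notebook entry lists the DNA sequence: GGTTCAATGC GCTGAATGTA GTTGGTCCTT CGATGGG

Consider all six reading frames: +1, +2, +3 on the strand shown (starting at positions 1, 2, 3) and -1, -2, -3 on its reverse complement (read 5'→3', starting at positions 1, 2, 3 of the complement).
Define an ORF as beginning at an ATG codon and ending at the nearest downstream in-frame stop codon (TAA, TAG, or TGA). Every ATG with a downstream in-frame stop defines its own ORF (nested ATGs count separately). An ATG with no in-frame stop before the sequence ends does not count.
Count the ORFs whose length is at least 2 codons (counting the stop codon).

2

Reverse complement (5'→3'): CCCATCGAAGGACCAACTACATTCAGCGCATTGAACC
Frame +1: GGT TCA ATG CGC TGA ATG TAG TTG GTC CTT CGA TGG — ATG at 7, stop TGA at 13 → 9 nt; ATG at 16, stop TAG at 19 → 6 nt.
Frame +2: GTT CAA TGC GCT GAA TGT AGT TGG TCC TTC GAT GGG — no ATG→stop ORF.
Frame +3: TTC AAT GCG CTG AAT GTA GTT GGT CCT TCG ATG — no ATG→stop ORF.
Frame -1: CCC ATC GAA GGA CCA ACT ACA TTC AGC GCA TTG AAC — no ATG→stop ORF.
Frame -2: CCA TCG AAG GAC CAA CTA CAT TCA GCG CAT TGA ACC — no ATG→stop ORF.
Frame -3: CAT CGA AGG ACC AAC TAC ATT CAG CGC ATT GAA — no ATG→stop ORF.
ORFs ≥ 2 codons: frame +1 7–15 (3 codons), frame +1 16–21 (2 codons). Count = 2.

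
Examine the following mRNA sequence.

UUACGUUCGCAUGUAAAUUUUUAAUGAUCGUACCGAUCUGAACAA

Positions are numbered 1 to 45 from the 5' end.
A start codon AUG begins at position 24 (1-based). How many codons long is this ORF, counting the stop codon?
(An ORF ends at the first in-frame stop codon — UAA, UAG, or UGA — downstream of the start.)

6

Codons from position 24: AUG (24–26), AUC (27–29), GUA (30–32), CCG (33–35), AUC (36–38), UGA (39–41).
UGA is the first in-frame stop; that's 6 codons including the stop.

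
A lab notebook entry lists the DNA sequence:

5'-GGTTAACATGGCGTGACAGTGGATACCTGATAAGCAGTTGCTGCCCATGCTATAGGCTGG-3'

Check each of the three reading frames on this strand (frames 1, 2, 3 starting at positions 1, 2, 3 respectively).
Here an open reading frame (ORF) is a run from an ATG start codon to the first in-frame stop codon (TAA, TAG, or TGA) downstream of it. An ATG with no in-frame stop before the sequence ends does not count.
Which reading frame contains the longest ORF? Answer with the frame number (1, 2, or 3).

Frame 1: GGT TAA CAT GGC GTG ACA GTG GAT ACC TGA TAA GCA GTT GCT GCC CAT GCT ATA GGC TGG — no ATG→stop ORF.
Frame 2: GTT AAC ATG GCG TGA CAG TGG ATA CCT GAT AAG CAG TTG CTG CCC ATG CTA TAG GCT — ATG at 8, stop TGA at 14 → 9 nt; ATG at 47, stop TAG at 53 → 9 nt.
Frame 3: TTA ACA TGG CGT GAC AGT GGA TAC CTG ATA AGC AGT TGC TGC CCA TGC TAT AGG CTG — no ATG→stop ORF.
Longest ORF is 9 nt in frame 2 (positions 8–16).

2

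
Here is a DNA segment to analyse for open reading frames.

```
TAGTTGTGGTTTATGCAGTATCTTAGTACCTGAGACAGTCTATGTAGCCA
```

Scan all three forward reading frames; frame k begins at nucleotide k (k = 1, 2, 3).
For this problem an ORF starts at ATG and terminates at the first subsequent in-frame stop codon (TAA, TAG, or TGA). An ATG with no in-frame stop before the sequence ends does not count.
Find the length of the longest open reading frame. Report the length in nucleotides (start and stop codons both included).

21

Frame 1: TAG TTG TGG TTT ATG CAG TAT CTT AGT ACC TGA GAC AGT CTA TGT AGC — ATG at 13, stop TGA at 31 → 21 nt.
Frame 2: AGT TGT GGT TTA TGC AGT ATC TTA GTA CCT GAG ACA GTC TAT GTA GCC — no ATG→stop ORF.
Frame 3: GTT GTG GTT TAT GCA GTA TCT TAG TAC CTG AGA CAG TCT ATG TAG CCA — ATG at 42, stop TAG at 45 → 6 nt.
Longest: frame 1, positions 13–33, 21 nt = 7 codons = 6 aa. → 21 nucleotides.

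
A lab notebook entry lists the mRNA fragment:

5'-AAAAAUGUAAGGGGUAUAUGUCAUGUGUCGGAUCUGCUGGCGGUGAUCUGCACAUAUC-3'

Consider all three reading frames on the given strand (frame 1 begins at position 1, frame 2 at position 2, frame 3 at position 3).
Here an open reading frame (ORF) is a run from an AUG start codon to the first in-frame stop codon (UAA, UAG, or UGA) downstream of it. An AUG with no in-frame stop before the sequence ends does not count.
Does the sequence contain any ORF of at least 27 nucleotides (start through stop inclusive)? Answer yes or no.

Frame 1: AAA AAU GUA AGG GGU AUA UGU CAU GUG UCG GAU CUG CUG GCG GUG AUC UGC ACA UAU — no AUG→stop ORF.
Frame 2: AAA AUG UAA GGG GUA UAU GUC AUG UGU CGG AUC UGC UGG CGG UGA UCU GCA CAU AUC — AUG at 5, stop UAA at 8 → 6 nt; AUG at 23, stop UGA at 44 → 24 nt.
Frame 3: AAA UGU AAG GGG UAU AUG UCA UGU GUC GGA UCU GCU GGC GGU GAU CUG CAC AUA — no AUG→stop ORF.
Largest ORF found is 24 nucleotides < 27, so no.

no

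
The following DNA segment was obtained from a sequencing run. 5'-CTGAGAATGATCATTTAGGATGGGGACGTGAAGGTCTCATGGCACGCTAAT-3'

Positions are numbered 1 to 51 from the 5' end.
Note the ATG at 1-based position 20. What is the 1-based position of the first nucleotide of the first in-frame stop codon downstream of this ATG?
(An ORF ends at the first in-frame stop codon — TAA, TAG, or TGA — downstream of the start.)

29

Codons from position 20: ATG (20–22), GGG (23–25), ACG (26–28), TGA (29–31).
TGA is a stop codon; it begins at position 29.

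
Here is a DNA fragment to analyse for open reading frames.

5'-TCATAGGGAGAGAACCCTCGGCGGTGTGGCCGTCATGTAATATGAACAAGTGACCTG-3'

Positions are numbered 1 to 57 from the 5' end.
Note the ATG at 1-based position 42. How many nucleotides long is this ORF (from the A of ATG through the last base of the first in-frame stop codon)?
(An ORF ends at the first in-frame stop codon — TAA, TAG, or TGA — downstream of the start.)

Codons from position 42: ATG (42–44), AAC (45–47), AAG (48–50), TGA (51–53).
TGA is the first in-frame stop; ORF spans 42–53, 12 nucleotides.

12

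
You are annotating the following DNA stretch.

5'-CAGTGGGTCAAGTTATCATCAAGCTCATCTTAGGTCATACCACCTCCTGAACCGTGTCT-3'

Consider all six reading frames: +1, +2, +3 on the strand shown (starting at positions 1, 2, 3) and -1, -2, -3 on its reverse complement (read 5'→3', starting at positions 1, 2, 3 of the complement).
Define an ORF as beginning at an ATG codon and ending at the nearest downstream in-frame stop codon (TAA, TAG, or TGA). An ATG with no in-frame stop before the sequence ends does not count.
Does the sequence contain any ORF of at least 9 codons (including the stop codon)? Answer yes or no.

Reverse complement (5'→3'): AGACACGGTTCAGGAGGTGGTATGACCTAAGATGAGCTTGATGATAACTTGACCCACTG
Frame +1: CAG TGG GTC AAG TTA TCA TCA AGC TCA TCT TAG GTC ATA CCA CCT CCT GAA CCG TGT — no ATG→stop ORF.
Frame +2: AGT GGG TCA AGT TAT CAT CAA GCT CAT CTT AGG TCA TAC CAC CTC CTG AAC CGT GTC — no ATG→stop ORF.
Frame +3: GTG GGT CAA GTT ATC ATC AAG CTC ATC TTA GGT CAT ACC ACC TCC TGA ACC GTG TCT — no ATG→stop ORF.
Frame -1: AGA CAC GGT TCA GGA GGT GGT ATG ACC TAA GAT GAG CTT GAT GAT AAC TTG ACC CAC — ATG at 22, stop TAA at 28 → 9 nt.
Frame -2: GAC ACG GTT CAG GAG GTG GTA TGA CCT AAG ATG AGC TTG ATG ATA ACT TGA CCC ACT — ATG at 32, stop TGA at 50 → 21 nt; ATG at 41, stop TGA at 50 → 12 nt.
Frame -3: ACA CGG TTC AGG AGG TGG TAT GAC CTA AGA TGA GCT TGA TGA TAA CTT GAC CCA CTG — no ATG→stop ORF.
Largest ORF found is 7 codons < 9, so no.

no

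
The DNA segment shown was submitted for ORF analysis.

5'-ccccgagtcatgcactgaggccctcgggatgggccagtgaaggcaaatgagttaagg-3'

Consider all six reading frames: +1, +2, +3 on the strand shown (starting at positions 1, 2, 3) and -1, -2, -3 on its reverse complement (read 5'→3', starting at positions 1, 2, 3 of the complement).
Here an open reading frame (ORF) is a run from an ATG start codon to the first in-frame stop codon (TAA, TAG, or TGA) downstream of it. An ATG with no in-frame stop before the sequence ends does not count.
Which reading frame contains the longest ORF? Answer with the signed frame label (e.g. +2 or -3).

+2

Reverse complement (5'→3'): CCTTAACTCATTTGCCTTCACTGGCCCATCCCGAGGGCCTCAGTGCATGACTCGGGG
Frame +1: CCC CGA GTC ATG CAC TGA GGC CCT CGG GAT GGG CCA GTG AAG GCA AAT GAG TTA AGG — ATG at 10, stop TGA at 16 → 9 nt.
Frame +2: CCC GAG TCA TGC ACT GAG GCC CTC GGG ATG GGC CAG TGA AGG CAA ATG AGT TAA — ATG at 29, stop TGA at 38 → 12 nt; ATG at 47, stop TAA at 53 → 9 nt.
Frame +3: CCG AGT CAT GCA CTG AGG CCC TCG GGA TGG GCC AGT GAA GGC AAA TGA GTT AAG — no ATG→stop ORF.
Frame -1: CCT TAA CTC ATT TGC CTT CAC TGG CCC ATC CCG AGG GCC TCA GTG CAT GAC TCG GGG — no ATG→stop ORF.
Frame -2: CTT AAC TCA TTT GCC TTC ACT GGC CCA TCC CGA GGG CCT CAG TGC ATG ACT CGG — no ATG→stop ORF.
Frame -3: TTA ACT CAT TTG CCT TCA CTG GCC CAT CCC GAG GGC CTC AGT GCA TGA CTC GGG — no ATG→stop ORF.
Longest ORF is 12 nt in frame +2 (positions 29–40).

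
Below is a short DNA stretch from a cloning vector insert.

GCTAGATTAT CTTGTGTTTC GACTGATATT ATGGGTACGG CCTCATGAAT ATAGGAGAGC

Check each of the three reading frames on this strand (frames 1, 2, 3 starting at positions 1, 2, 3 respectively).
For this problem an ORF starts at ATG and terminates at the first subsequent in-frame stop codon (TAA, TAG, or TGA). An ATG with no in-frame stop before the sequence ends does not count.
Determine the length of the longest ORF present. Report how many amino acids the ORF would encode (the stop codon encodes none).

5

Frame 1: GCT AGA TTA TCT TGT GTT TCG ACT GAT ATT ATG GGT ACG GCC TCA TGA ATA TAG GAG AGC — ATG at 31, stop TGA at 46 → 18 nt.
Frame 2: CTA GAT TAT CTT GTG TTT CGA CTG ATA TTA TGG GTA CGG CCT CAT GAA TAT AGG AGA — no ATG→stop ORF.
Frame 3: TAG ATT ATC TTG TGT TTC GAC TGA TAT TAT GGG TAC GGC CTC ATG AAT ATA GGA GAG — no ATG→stop ORF.
Longest: frame 1, positions 31–48, 18 nt = 6 codons = 5 aa. → 5 amino acids.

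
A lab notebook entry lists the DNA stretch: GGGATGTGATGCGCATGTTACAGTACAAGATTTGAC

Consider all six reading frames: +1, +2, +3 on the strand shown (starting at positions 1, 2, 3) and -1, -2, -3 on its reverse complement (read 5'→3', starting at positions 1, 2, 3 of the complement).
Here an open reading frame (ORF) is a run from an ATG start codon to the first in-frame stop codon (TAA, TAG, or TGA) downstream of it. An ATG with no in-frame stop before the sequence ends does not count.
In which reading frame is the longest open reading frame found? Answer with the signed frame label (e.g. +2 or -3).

+3

Reverse complement (5'→3'): GTCAAATCTTGTACTGTAACATGCGCATCACATCCC
Frame +1: GGG ATG TGA TGC GCA TGT TAC AGT ACA AGA TTT GAC — ATG at 4, stop TGA at 7 → 6 nt.
Frame +2: GGA TGT GAT GCG CAT GTT ACA GTA CAA GAT TTG — no ATG→stop ORF.
Frame +3: GAT GTG ATG CGC ATG TTA CAG TAC AAG ATT TGA — ATG at 9, stop TGA at 33 → 27 nt; ATG at 15, stop TGA at 33 → 21 nt.
Frame -1: GTC AAA TCT TGT ACT GTA ACA TGC GCA TCA CAT CCC — no ATG→stop ORF.
Frame -2: TCA AAT CTT GTA CTG TAA CAT GCG CAT CAC ATC — no ATG→stop ORF.
Frame -3: CAA ATC TTG TAC TGT AAC ATG CGC ATC ACA TCC — no ATG→stop ORF.
Longest ORF is 27 nt in frame +3 (positions 9–35).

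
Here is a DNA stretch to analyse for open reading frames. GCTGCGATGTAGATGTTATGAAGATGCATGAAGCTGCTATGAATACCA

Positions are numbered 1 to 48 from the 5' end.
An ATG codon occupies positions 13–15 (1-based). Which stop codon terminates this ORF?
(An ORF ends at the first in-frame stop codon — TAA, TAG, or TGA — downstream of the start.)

Codons from position 13: ATG (13–15), TTA (16–18), TGA (19–21).
The first in-frame stop codon is TGA.

TGA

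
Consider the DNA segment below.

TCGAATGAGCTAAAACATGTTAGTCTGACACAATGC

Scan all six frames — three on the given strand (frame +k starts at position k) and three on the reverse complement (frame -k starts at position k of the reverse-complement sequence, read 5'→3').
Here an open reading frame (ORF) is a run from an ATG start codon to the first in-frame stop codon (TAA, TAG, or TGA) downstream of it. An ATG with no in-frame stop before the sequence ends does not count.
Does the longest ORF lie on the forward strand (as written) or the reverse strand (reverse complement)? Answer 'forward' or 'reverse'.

Reverse complement (5'→3'): GCATTGTGTCAGACTAACATGTTTTAGCTCATTCGA
Frame +1: TCG AAT GAG CTA AAA CAT GTT AGT CTG ACA CAA TGC — no ATG→stop ORF.
Frame +2: CGA ATG AGC TAA AAC ATG TTA GTC TGA CAC AAT — ATG at 5, stop TAA at 11 → 9 nt; ATG at 17, stop TGA at 26 → 12 nt.
Frame +3: GAA TGA GCT AAA ACA TGT TAG TCT GAC ACA ATG — no ATG→stop ORF.
Frame -1: GCA TTG TGT CAG ACT AAC ATG TTT TAG CTC ATT CGA — ATG at 19, stop TAG at 25 → 9 nt.
Frame -2: CAT TGT GTC AGA CTA ACA TGT TTT AGC TCA TTC — no ATG→stop ORF.
Frame -3: ATT GTG TCA GAC TAA CAT GTT TTA GCT CAT TCG — no ATG→stop ORF.
Forward-strand max 12 nt; reverse-strand max 9 nt. The forward strand has the longer ORF.

forward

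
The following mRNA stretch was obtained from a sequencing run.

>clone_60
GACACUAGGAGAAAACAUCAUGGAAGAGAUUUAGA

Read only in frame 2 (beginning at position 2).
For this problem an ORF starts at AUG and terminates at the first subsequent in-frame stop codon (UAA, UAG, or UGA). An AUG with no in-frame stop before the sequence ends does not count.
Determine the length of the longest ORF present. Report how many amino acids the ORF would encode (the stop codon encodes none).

Frame 2: ACA CUA GGA GAA AAC AUC AUG GAA GAG AUU UAG — AUG at 20, stop UAG at 32 → 15 nt.
Longest: frame 2, positions 20–34, 15 nt = 5 codons = 4 aa. → 4 amino acids.

4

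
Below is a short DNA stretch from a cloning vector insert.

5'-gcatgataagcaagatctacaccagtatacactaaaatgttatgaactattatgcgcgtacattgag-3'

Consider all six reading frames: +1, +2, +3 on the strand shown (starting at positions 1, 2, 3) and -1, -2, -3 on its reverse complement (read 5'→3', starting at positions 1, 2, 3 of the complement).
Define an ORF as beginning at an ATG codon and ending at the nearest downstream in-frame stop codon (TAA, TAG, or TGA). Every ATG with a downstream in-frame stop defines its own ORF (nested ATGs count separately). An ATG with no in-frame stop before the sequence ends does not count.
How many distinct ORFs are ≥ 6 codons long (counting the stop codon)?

Reverse complement (5'→3'): CTCAATGTACGCGCATAATAGTTCATAACATTTTAGTGTATACTGGTGTAGATCTTGCTTATCATGC
Frame +1: GCA TGA TAA GCA AGA TCT ACA CCA GTA TAC ACT AAA ATG TTA TGA ACT ATT ATG CGC GTA CAT TGA — ATG at 37, stop TGA at 43 → 9 nt; ATG at 52, stop TGA at 64 → 15 nt.
Frame +2: CAT GAT AAG CAA GAT CTA CAC CAG TAT ACA CTA AAA TGT TAT GAA CTA TTA TGC GCG TAC ATT GAG — no ATG→stop ORF.
Frame +3: ATG ATA AGC AAG ATC TAC ACC AGT ATA CAC TAA AAT GTT ATG AAC TAT TAT GCG CGT ACA TTG — ATG at 3, stop TAA at 33 → 33 nt.
Frame -1: CTC AAT GTA CGC GCA TAA TAG TTC ATA ACA TTT TAG TGT ATA CTG GTG TAG ATC TTG CTT ATC ATG — no ATG→stop ORF.
Frame -2: TCA ATG TAC GCG CAT AAT AGT TCA TAA CAT TTT AGT GTA TAC TGG TGT AGA TCT TGC TTA TCA TGC — ATG at 5, stop TAA at 26 → 24 nt.
Frame -3: CAA TGT ACG CGC ATA ATA GTT CAT AAC ATT TTA GTG TAT ACT GGT GTA GAT CTT GCT TAT CAT — no ATG→stop ORF.
ORFs ≥ 6 codons: frame +3 3–35 (11 codons), frame -2 5–28 (8 codons). Count = 2.

2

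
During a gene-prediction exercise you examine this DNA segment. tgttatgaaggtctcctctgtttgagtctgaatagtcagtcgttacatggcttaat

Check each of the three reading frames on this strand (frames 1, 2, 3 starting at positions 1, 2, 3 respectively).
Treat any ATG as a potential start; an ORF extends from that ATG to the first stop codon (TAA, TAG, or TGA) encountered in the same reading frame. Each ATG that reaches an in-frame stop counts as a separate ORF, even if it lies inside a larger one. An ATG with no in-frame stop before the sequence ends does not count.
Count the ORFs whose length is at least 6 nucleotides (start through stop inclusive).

Frame 1: TGT TAT GAA GGT CTC CTC TGT TTG AGT CTG AAT AGT CAG TCG TTA CAT GGC TTA — no ATG→stop ORF.
Frame 2: GTT ATG AAG GTC TCC TCT GTT TGA GTC TGA ATA GTC AGT CGT TAC ATG GCT TAA — ATG at 5, stop TGA at 23 → 21 nt; ATG at 47, stop TAA at 53 → 9 nt.
Frame 3: TTA TGA AGG TCT CCT CTG TTT GAG TCT GAA TAG TCA GTC GTT ACA TGG CTT AAT — no ATG→stop ORF.
ORFs ≥ 6 nucleotides: frame 2 5–25 (21 nucleotides), frame 2 47–55 (9 nucleotides). Count = 2.

2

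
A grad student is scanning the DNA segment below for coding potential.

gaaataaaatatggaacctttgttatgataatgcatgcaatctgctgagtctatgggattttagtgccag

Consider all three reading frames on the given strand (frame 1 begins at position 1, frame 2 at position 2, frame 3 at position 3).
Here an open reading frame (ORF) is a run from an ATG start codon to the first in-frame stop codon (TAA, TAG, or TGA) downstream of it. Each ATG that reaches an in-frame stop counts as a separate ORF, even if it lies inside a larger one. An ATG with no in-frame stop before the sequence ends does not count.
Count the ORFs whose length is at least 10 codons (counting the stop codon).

1

Frame 1: GAA ATA AAA TAT GGA ACC TTT GTT ATG ATA ATG CAT GCA ATC TGC TGA GTC TAT GGG ATT TTA GTG CCA — ATG at 25, stop TGA at 46 → 24 nt; ATG at 31, stop TGA at 46 → 18 nt.
Frame 2: AAA TAA AAT ATG GAA CCT TTG TTA TGA TAA TGC ATG CAA TCT GCT GAG TCT ATG GGA TTT TAG TGC CAG — ATG at 11, stop TGA at 26 → 18 nt; ATG at 35, stop TAG at 62 → 30 nt; ATG at 53, stop TAG at 62 → 12 nt.
Frame 3: AAT AAA ATA TGG AAC CTT TGT TAT GAT AAT GCA TGC AAT CTG CTG AGT CTA TGG GAT TTT AGT GCC — no ATG→stop ORF.
ORFs ≥ 10 codons: frame 2 35–64 (10 codons). Count = 1.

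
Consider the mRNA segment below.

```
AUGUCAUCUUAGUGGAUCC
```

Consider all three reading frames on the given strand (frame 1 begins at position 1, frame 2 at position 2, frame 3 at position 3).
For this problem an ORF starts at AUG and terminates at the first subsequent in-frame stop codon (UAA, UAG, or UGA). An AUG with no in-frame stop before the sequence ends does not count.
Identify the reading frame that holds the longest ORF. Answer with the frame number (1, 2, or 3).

1

Frame 1: AUG UCA UCU UAG UGG AUC — AUG at 1, stop UAG at 10 → 12 nt.
Frame 2: UGU CAU CUU AGU GGA UCC — no AUG→stop ORF.
Frame 3: GUC AUC UUA GUG GAU — no AUG→stop ORF.
Longest ORF is 12 nt in frame 1 (positions 1–12).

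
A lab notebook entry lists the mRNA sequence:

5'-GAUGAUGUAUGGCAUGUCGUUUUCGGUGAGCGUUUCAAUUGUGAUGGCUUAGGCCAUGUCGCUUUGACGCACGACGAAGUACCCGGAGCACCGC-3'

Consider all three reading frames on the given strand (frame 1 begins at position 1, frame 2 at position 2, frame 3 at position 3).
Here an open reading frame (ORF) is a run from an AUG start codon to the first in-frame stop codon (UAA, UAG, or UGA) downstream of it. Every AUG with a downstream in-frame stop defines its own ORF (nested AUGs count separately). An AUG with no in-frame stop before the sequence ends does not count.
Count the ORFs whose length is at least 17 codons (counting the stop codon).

Frame 1: GAU GAU GUA UGG CAU GUC GUU UUC GGU GAG CGU UUC AAU UGU GAU GGC UUA GGC CAU GUC GCU UUG ACG CAC GAC GAA GUA CCC GGA GCA CCG — no AUG→stop ORF.
Frame 2: AUG AUG UAU GGC AUG UCG UUU UCG GUG AGC GUU UCA AUU GUG AUG GCU UAG GCC AUG UCG CUU UGA CGC ACG ACG AAG UAC CCG GAG CAC CGC — AUG at 2, stop UAG at 50 → 51 nt; AUG at 5, stop UAG at 50 → 48 nt; AUG at 14, stop UAG at 50 → 39 nt; AUG at 44, stop UAG at 50 → 9 nt; AUG at 56, stop UGA at 65 → 12 nt.
Frame 3: UGA UGU AUG GCA UGU CGU UUU CGG UGA GCG UUU CAA UUG UGA UGG CUU AGG CCA UGU CGC UUU GAC GCA CGA CGA AGU ACC CGG AGC ACC — AUG at 9, stop UGA at 27 → 21 nt.
ORFs ≥ 17 codons: frame 2 2–52 (17 codons). Count = 1.

1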